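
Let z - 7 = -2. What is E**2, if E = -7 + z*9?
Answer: 1444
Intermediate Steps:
z = 5 (z = 7 - 2 = 5)
E = 38 (E = -7 + 5*9 = -7 + 45 = 38)
E**2 = 38**2 = 1444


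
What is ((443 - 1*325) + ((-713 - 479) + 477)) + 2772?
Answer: 2175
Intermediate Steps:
((443 - 1*325) + ((-713 - 479) + 477)) + 2772 = ((443 - 325) + (-1192 + 477)) + 2772 = (118 - 715) + 2772 = -597 + 2772 = 2175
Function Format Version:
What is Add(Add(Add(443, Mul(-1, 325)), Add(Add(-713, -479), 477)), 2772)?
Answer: 2175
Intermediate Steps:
Add(Add(Add(443, Mul(-1, 325)), Add(Add(-713, -479), 477)), 2772) = Add(Add(Add(443, -325), Add(-1192, 477)), 2772) = Add(Add(118, -715), 2772) = Add(-597, 2772) = 2175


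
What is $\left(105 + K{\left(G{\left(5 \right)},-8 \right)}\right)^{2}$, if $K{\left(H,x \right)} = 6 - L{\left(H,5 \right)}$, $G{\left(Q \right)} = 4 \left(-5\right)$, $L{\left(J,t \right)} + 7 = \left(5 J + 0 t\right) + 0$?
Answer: $47524$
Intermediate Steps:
$L{\left(J,t \right)} = -7 + 5 J$ ($L{\left(J,t \right)} = -7 + \left(\left(5 J + 0 t\right) + 0\right) = -7 + \left(\left(5 J + 0\right) + 0\right) = -7 + \left(5 J + 0\right) = -7 + 5 J$)
$G{\left(Q \right)} = -20$
$K{\left(H,x \right)} = 13 - 5 H$ ($K{\left(H,x \right)} = 6 - \left(-7 + 5 H\right) = 13 - 5 H$)
$\left(105 + K{\left(G{\left(5 \right)},-8 \right)}\right)^{2} = \left(105 + \left(13 - -100\right)\right)^{2} = \left(105 + \left(13 + 100\right)\right)^{2} = \left(105 + 113\right)^{2} = 218^{2} = 47524$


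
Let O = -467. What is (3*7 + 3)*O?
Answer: -11208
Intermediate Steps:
(3*7 + 3)*O = (3*7 + 3)*(-467) = (21 + 3)*(-467) = 24*(-467) = -11208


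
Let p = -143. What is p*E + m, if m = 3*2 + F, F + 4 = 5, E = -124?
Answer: 17739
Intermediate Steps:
F = 1 (F = -4 + 5 = 1)
m = 7 (m = 3*2 + 1 = 6 + 1 = 7)
p*E + m = -143*(-124) + 7 = 17732 + 7 = 17739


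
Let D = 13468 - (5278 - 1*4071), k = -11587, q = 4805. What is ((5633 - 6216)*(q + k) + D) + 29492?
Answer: 3995659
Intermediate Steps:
D = 12261 (D = 13468 - (5278 - 4071) = 13468 - 1*1207 = 13468 - 1207 = 12261)
((5633 - 6216)*(q + k) + D) + 29492 = ((5633 - 6216)*(4805 - 11587) + 12261) + 29492 = (-583*(-6782) + 12261) + 29492 = (3953906 + 12261) + 29492 = 3966167 + 29492 = 3995659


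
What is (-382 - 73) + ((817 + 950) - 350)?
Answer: 962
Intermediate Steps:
(-382 - 73) + ((817 + 950) - 350) = -455 + (1767 - 350) = -455 + 1417 = 962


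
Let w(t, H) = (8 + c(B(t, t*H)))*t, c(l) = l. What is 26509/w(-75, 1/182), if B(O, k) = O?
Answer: 26509/5025 ≈ 5.2754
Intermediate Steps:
w(t, H) = t*(8 + t) (w(t, H) = (8 + t)*t = t*(8 + t))
26509/w(-75, 1/182) = 26509/((-75*(8 - 75))) = 26509/((-75*(-67))) = 26509/5025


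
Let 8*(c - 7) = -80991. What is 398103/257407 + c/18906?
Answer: 39379046999/38932293936 ≈ 1.0115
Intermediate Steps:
c = -80935/8 (c = 7 + (1/8)*(-80991) = 7 - 80991/8 = -80935/8 ≈ -10117.)
398103/257407 + c/18906 = 398103/257407 - 80935/8/18906 = 398103*(1/257407) - 80935/8*1/18906 = 398103/257407 - 80935/151248 = 39379046999/38932293936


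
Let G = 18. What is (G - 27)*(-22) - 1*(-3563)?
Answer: 3761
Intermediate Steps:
(G - 27)*(-22) - 1*(-3563) = (18 - 27)*(-22) - 1*(-3563) = -9*(-22) + 3563 = 198 + 3563 = 3761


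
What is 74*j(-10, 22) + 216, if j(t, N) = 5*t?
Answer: -3484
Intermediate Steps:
74*j(-10, 22) + 216 = 74*(5*(-10)) + 216 = 74*(-50) + 216 = -3700 + 216 = -3484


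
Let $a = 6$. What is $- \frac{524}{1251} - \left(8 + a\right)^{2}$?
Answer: $- \frac{245720}{1251} \approx -196.42$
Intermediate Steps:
$- \frac{524}{1251} - \left(8 + a\right)^{2} = - \frac{524}{1251} - \left(8 + 6\right)^{2} = \left(-524\right) \frac{1}{1251} - 14^{2} = - \frac{524}{1251} - 196 = - \frac{245720}{1251}$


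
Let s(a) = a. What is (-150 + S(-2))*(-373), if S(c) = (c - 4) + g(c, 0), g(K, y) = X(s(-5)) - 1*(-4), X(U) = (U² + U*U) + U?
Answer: 39911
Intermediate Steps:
X(U) = U + 2*U² (X(U) = (U² + U²) + U = 2*U² + U = U + 2*U²)
g(K, y) = 49 (g(K, y) = -5*(1 + 2*(-5)) - 1*(-4) = -5*(1 - 10) + 4 = -5*(-9) + 4 = 45 + 4 = 49)
S(c) = 45 + c (S(c) = (c - 4) + 49 = (-4 + c) + 49 = 45 + c)
(-150 + S(-2))*(-373) = (-150 + (45 - 2))*(-373) = (-150 + 43)*(-373) = -107*(-373) = 39911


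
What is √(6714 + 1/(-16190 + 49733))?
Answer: √839349109081/11181 ≈ 81.939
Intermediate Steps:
√(6714 + 1/(-16190 + 49733)) = √(6714 + 1/33543) = √(225207703/33543) = √839349109081/11181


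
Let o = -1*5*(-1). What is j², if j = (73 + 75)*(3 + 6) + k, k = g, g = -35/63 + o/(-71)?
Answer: 723772159504/408321 ≈ 1.7726e+6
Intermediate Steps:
o = 5 (o = -5*(-1) = 5)
g = -400/639 (g = -35/63 + 5/(-71) = -35*1/63 + 5*(-1/71) = -5/9 - 5/71 = -400/639 ≈ -0.62598)
k = -400/639 ≈ -0.62598
j = 850748/639 (j = (73 + 75)*(3 + 6) - 400/639 = 148*9 - 400/639 = 1332 - 400/639 = 850748/639 ≈ 1331.4)
j² = (850748/639)² = 723772159504/408321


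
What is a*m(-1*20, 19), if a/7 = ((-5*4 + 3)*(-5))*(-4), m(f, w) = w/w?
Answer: -2380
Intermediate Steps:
m(f, w) = 1
a = -2380 (a = 7*(((-5*4 + 3)*(-5))*(-4)) = 7*(((-20 + 3)*(-5))*(-4)) = 7*(-17*(-5)*(-4)) = 7*(85*(-4)) = 7*(-340) = -2380)
a*m(-1*20, 19) = -2380*1 = -2380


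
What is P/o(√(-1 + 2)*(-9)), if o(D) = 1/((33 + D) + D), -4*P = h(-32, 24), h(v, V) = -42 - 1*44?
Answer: 645/2 ≈ 322.50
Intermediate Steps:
h(v, V) = -86 (h(v, V) = -42 - 44 = -86)
P = 43/2 (P = -¼*(-86) = 43/2 ≈ 21.500)
o(D) = 1/(33 + 2*D)
P/o(√(-1 + 2)*(-9)) = 43/(2*(1/(33 + 2*(√(-1 + 2)*(-9))))) = 43/(2*(1/(33 + 2*(√1*(-9))))) = 43/(2*(1/(33 + 2*(1*(-9))))) = 43/(2*(1/(33 + 2*(-9)))) = 43/(2*(1/(33 - 18))) = 43/(2*(1/15)) = (43/2)*15 = 645/2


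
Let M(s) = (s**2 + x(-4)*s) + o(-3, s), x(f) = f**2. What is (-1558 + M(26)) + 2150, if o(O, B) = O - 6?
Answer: 1675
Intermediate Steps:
o(O, B) = -6 + O
M(s) = -9 + s**2 + 16*s (M(s) = (s**2 + (-4)**2*s) + (-6 - 3) = (s**2 + 16*s) - 9 = -9 + s**2 + 16*s)
(-1558 + M(26)) + 2150 = (-1558 + (-9 + 26**2 + 16*26)) + 2150 = (-1558 + (-9 + 676 + 416)) + 2150 = (-1558 + 1083) + 2150 = -475 + 2150 = 1675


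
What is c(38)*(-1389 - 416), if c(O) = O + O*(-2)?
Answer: 68590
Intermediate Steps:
c(O) = -O (c(O) = O - 2*O = -O)
c(38)*(-1389 - 416) = (-1*38)*(-1389 - 416) = -38*(-1805) = 68590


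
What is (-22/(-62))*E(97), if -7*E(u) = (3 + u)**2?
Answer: -110000/217 ≈ -506.91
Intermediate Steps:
E(u) = -(3 + u)**2/7
(-22/(-62))*E(97) = (-22/(-62))*(-(3 + 97)**2/7) = (-22*(-1/62))*(-1/7*100**2) = 11*(-1/7*10000)/31 = (11/31)*(-10000/7) = -110000/217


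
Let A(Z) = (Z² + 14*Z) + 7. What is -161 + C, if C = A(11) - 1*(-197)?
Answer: 318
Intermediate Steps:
A(Z) = 7 + Z² + 14*Z
C = 479 (C = (7 + 11² + 14*11) - 1*(-197) = (7 + 121 + 154) + 197 = 282 + 197 = 479)
-161 + C = -161 + 479 = 318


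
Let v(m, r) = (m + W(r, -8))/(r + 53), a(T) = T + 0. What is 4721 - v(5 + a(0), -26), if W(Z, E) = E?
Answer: 42490/9 ≈ 4721.1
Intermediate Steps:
a(T) = T
v(m, r) = (-8 + m)/(53 + r) (v(m, r) = (m - 8)/(r + 53) = (-8 + m)/(53 + r))
4721 - v(5 + a(0), -26) = 4721 - (-8 + (5 + 0))/(53 - 26) = 4721 - (-8 + 5)/27 = 4721 - (-3)/27 = 4721 - 1*(-⅑) = 4721 + ⅑ = 42490/9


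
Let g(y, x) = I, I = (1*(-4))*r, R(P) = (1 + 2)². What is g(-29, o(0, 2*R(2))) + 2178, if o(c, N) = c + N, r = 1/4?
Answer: 2177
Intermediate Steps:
r = ¼ ≈ 0.25000
R(P) = 9 (R(P) = 3² = 9)
o(c, N) = N + c
I = -1 (I = (1*(-4))*(¼) = -4*¼ = -1)
g(y, x) = -1
g(-29, o(0, 2*R(2))) + 2178 = -1 + 2178 = 2177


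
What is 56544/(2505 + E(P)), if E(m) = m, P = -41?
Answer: 1767/77 ≈ 22.948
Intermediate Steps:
56544/(2505 + E(P)) = 56544/(2505 - 41) = 56544/2464 = 56544*(1/2464) = 1767/77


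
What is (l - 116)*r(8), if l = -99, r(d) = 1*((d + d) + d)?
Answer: -5160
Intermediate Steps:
r(d) = 3*d (r(d) = 1*(2*d + d) = 1*(3*d) = 3*d)
(l - 116)*r(8) = (-99 - 116)*(3*8) = -215*24 = -5160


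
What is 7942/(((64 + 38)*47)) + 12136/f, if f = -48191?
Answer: 162276469/115513827 ≈ 1.4048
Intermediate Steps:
7942/(((64 + 38)*47)) + 12136/f = 7942/(((64 + 38)*47)) + 12136/(-48191) = 7942/((102*47)) + 12136*(-1/48191) = 7942/4794 - 12136/48191 = 7942*(1/4794) - 12136/48191 = 3971/2397 - 12136/48191 = 162276469/115513827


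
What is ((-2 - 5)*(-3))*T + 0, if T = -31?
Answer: -651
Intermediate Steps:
((-2 - 5)*(-3))*T + 0 = ((-2 - 5)*(-3))*(-31) + 0 = -7*(-3)*(-31) + 0 = 21*(-31) + 0 = -651 + 0 = -651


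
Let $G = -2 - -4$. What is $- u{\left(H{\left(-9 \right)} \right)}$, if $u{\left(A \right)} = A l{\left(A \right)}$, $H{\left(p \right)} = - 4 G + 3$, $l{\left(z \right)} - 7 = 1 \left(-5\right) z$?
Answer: $160$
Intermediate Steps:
$G = 2$ ($G = -2 + 4 = 2$)
$l{\left(z \right)} = 7 - 5 z$ ($l{\left(z \right)} = 7 + 1 \left(-5\right) z = 7 - 5 z$)
$H{\left(p \right)} = -5$ ($H{\left(p \right)} = \left(-4\right) 2 + 3 = -8 + 3 = -5$)
$u{\left(A \right)} = A \left(7 - 5 A\right)$
$- u{\left(H{\left(-9 \right)} \right)} = - \left(-5\right) \left(7 - -25\right) = - \left(-5\right) \left(7 + 25\right) = - \left(-5\right) 32 = \left(-1\right) \left(-160\right) = 160$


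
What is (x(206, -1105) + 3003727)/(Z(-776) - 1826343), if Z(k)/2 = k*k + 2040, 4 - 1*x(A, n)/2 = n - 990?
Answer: -3007925/617911 ≈ -4.8679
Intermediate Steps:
x(A, n) = 1988 - 2*n (x(A, n) = 8 - 2*(n - 990) = 8 - 2*(-990 + n) = 8 + (1980 - 2*n) = 1988 - 2*n)
Z(k) = 4080 + 2*k² (Z(k) = 2*(k*k + 2040) = 2*(k² + 2040) = 2*(2040 + k²) = 4080 + 2*k²)
(x(206, -1105) + 3003727)/(Z(-776) - 1826343) = ((1988 - 2*(-1105)) + 3003727)/((4080 + 2*(-776)²) - 1826343) = ((1988 + 2210) + 3003727)/((4080 + 2*602176) - 1826343) = (4198 + 3003727)/((4080 + 1204352) - 1826343) = 3007925/(1208432 - 1826343) = 3007925/(-617911) = 3007925*(-1/617911) = -3007925/617911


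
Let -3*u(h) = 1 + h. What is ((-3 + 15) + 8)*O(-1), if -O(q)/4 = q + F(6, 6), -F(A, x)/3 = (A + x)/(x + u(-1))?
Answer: 560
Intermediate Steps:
u(h) = -⅓ - h/3 (u(h) = -(1 + h)/3 = -⅓ - h/3)
F(A, x) = -3*(A + x)/x (F(A, x) = -3*(A + x)/(x + (-⅓ - ⅓*(-1))) = -3*(A + x)/(x + (-⅓ + ⅓)) = -3*(A + x)/(x + 0) = -3*(A + x)/x)
O(q) = 24 - 4*q (O(q) = -4*(q + (-3 - 3*6/6)) = -4*(q + (-3 - 3*6*⅙)) = -4*(q + (-3 - 3)) = -4*(q - 6) = -4*(-6 + q) = 24 - 4*q)
((-3 + 15) + 8)*O(-1) = ((-3 + 15) + 8)*(24 - 4*(-1)) = (12 + 8)*(24 + 4) = 20*28 = 560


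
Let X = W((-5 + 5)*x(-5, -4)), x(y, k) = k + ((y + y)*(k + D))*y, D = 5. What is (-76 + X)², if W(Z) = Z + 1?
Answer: 5625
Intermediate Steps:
x(y, k) = k + 2*y²*(5 + k) (x(y, k) = k + ((y + y)*(k + 5))*y = k + ((2*y)*(5 + k))*y = k + (2*y*(5 + k))*y = k + 2*y²*(5 + k))
W(Z) = 1 + Z
X = 1 (X = 1 + (-5 + 5)*(-4 + 10*(-5)² + 2*(-4)*(-5)²) = 1 + 0*(-4 + 10*25 + 2*(-4)*25) = 1 + 0*(-4 + 250 - 200) = 1 + 0*46 = 1 + 0 = 1)
(-76 + X)² = (-76 + 1)² = (-75)² = 5625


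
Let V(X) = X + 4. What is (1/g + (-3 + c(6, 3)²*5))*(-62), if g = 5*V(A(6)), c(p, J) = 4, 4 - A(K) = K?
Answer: -23901/5 ≈ -4780.2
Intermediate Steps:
A(K) = 4 - K
V(X) = 4 + X
g = 10 (g = 5*(4 + (4 - 1*6)) = 5*(4 + (4 - 6)) = 5*(4 - 2) = 5*2 = 10)
(1/g + (-3 + c(6, 3)²*5))*(-62) = (1/10 + (-3 + 4²*5))*(-62) = (⅒ + (-3 + 16*5))*(-62) = (⅒ + (-3 + 80))*(-62) = (⅒ + 77)*(-62) = (771/10)*(-62) = -23901/5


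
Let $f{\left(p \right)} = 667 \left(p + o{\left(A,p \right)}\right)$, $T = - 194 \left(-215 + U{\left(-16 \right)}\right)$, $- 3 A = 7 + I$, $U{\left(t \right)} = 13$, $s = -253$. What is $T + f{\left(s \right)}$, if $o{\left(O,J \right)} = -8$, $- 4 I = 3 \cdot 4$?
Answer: $-134899$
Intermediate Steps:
$I = -3$ ($I = - \frac{3 \cdot 4}{4} = \left(- \frac{1}{4}\right) 12 = -3$)
$A = - \frac{4}{3}$ ($A = - \frac{7 - 3}{3} = \left(- \frac{1}{3}\right) 4 = - \frac{4}{3} \approx -1.3333$)
$T = 39188$ ($T = - 194 \left(-215 + 13\right) = \left(-194\right) \left(-202\right) = 39188$)
$f{\left(p \right)} = -5336 + 667 p$ ($f{\left(p \right)} = 667 \left(p - 8\right) = 667 \left(-8 + p\right) = -5336 + 667 p$)
$T + f{\left(s \right)} = 39188 + \left(-5336 + 667 \left(-253\right)\right) = 39188 - 174087 = -134899$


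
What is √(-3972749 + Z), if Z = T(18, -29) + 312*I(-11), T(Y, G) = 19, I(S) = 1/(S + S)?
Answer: I*√480702046/11 ≈ 1993.2*I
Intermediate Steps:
I(S) = 1/(2*S)
Z = 53/11 (Z = 19 + 312*((½)/(-11)) = 19 + 312*((½)*(-1/11)) = 19 + 312*(-1/22) = 19 - 156/11 = 53/11 ≈ 4.8182)
√(-3972749 + Z) = √(-3972749 + 53/11) = √(-43700186/11) = I*√480702046/11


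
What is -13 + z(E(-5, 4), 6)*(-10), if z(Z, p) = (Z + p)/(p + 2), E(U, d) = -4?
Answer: -31/2 ≈ -15.500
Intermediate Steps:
z(Z, p) = (Z + p)/(2 + p)
-13 + z(E(-5, 4), 6)*(-10) = -13 + ((-4 + 6)/(2 + 6))*(-10) = -13 + (2/8)*(-10) = -13 + ((⅛)*2)*(-10) = -13 + (¼)*(-10) = -13 - 5/2 = -31/2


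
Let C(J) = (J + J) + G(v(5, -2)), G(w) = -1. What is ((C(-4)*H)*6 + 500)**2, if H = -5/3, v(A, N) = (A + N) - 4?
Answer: 348100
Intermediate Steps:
v(A, N) = -4 + A + N
H = -5/3 (H = -5*1/3 = -5/3 ≈ -1.6667)
C(J) = -1 + 2*J (C(J) = (J + J) - 1 = 2*J - 1 = -1 + 2*J)
((C(-4)*H)*6 + 500)**2 = (((-1 + 2*(-4))*(-5/3))*6 + 500)**2 = (((-1 - 8)*(-5/3))*6 + 500)**2 = (-9*(-5/3)*6 + 500)**2 = (15*6 + 500)**2 = (90 + 500)**2 = 590**2 = 348100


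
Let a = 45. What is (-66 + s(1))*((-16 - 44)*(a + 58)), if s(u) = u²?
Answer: 401700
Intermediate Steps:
(-66 + s(1))*((-16 - 44)*(a + 58)) = (-66 + 1²)*((-16 - 44)*(45 + 58)) = (-66 + 1)*(-60*103) = -65*(-6180) = 401700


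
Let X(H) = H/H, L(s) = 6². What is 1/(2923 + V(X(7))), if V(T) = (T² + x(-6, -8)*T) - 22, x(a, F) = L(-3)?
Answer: 1/2938 ≈ 0.00034037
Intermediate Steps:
L(s) = 36
x(a, F) = 36
X(H) = 1
V(T) = -22 + T² + 36*T (V(T) = (T² + 36*T) - 22 = -22 + T² + 36*T)
1/(2923 + V(X(7))) = 1/(2923 + (-22 + 1² + 36*1)) = 1/(2923 + (-22 + 1 + 36)) = 1/(2923 + 15) = 1/2938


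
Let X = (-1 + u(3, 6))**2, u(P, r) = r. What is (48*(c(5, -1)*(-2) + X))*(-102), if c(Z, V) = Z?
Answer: -73440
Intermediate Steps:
X = 25 (X = (-1 + 6)**2 = 5**2 = 25)
(48*(c(5, -1)*(-2) + X))*(-102) = (48*(5*(-2) + 25))*(-102) = (48*(-10 + 25))*(-102) = (48*15)*(-102) = 720*(-102) = -73440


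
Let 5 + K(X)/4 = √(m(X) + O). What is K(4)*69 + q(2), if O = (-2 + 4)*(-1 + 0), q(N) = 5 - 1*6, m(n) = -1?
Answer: -1381 + 276*I*√3 ≈ -1381.0 + 478.05*I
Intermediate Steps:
q(N) = -1 (q(N) = 5 - 6 = -1)
O = -2 (O = 2*(-1) = -2)
K(X) = -20 + 4*I*√3 (K(X) = -20 + 4*√(-1 - 2) = -20 + 4*√(-3) = -20 + 4*(I*√3) = -20 + 4*I*√3)
K(4)*69 + q(2) = (-20 + 4*I*√3)*69 - 1 = (-1380 + 276*I*√3) - 1 = -1381 + 276*I*√3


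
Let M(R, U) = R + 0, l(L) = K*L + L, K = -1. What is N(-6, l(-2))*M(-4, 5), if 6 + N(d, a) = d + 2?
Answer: 40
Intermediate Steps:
l(L) = 0 (l(L) = -L + L = 0)
N(d, a) = -4 + d (N(d, a) = -6 + (d + 2) = -6 + (2 + d) = -4 + d)
M(R, U) = R
N(-6, l(-2))*M(-4, 5) = (-4 - 6)*(-4) = -10*(-4) = 40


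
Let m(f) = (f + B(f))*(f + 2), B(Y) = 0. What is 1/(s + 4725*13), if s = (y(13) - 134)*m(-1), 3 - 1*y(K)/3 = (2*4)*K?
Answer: 1/61862 ≈ 1.6165e-5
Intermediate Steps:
y(K) = 9 - 24*K (y(K) = 9 - 3*2*4*K = 9 - 24*K)
m(f) = f*(2 + f) (m(f) = (f + 0)*(f + 2) = f*(2 + f))
s = 437 (s = ((9 - 24*13) - 134)*(-(2 - 1)) = ((9 - 312) - 134)*(-1*1) = (-303 - 134)*(-1) = -437*(-1) = 437)
1/(s + 4725*13) = 1/(437 + 4725*13) = 1/(437 + 61425) = 1/61862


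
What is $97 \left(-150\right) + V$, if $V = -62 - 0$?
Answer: $-14612$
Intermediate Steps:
$V = -62$ ($V = -62 + 0 = -62$)
$97 \left(-150\right) + V = 97 \left(-150\right) - 62 = -14550 - 62 = -14612$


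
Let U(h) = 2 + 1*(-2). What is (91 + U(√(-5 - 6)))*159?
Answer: 14469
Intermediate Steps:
U(h) = 0 (U(h) = 2 - 2 = 0)
(91 + U(√(-5 - 6)))*159 = (91 + 0)*159 = 91*159 = 14469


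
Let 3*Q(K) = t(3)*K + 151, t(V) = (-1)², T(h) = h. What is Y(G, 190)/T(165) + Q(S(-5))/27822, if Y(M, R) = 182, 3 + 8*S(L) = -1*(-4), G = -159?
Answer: 13525109/12241680 ≈ 1.1048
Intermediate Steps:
t(V) = 1
S(L) = ⅛ (S(L) = -3/8 + (-1*(-4))/8 = -3/8 + (⅛)*4 = -3/8 + ½ = ⅛)
Q(K) = 151/3 + K/3 (Q(K) = (1*K + 151)/3 = (K + 151)/3 = (151 + K)/3 = 151/3 + K/3)
Y(G, 190)/T(165) + Q(S(-5))/27822 = 182/165 + (151/3 + (⅓)*(⅛))/27822 = 182*(1/165) + (151/3 + 1/24)*(1/27822) = 182/165 + (403/8)*(1/27822) = 182/165 + 403/222576 = 13525109/12241680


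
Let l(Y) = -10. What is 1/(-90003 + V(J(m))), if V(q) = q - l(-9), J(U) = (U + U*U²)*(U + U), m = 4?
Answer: -1/89449 ≈ -1.1180e-5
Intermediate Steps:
J(U) = 2*U*(U + U³) (J(U) = (U + U³)*(2*U) = 2*U*(U + U³))
V(q) = 10 + q (V(q) = q - 1*(-10) = q + 10 = 10 + q)
1/(-90003 + V(J(m))) = 1/(-90003 + (10 + 2*4²*(1 + 4²))) = 1/(-90003 + (10 + 2*16*(1 + 16))) = 1/(-90003 + (10 + 2*16*17)) = 1/(-90003 + (10 + 544)) = 1/(-90003 + 554) = 1/(-89449) = -1/89449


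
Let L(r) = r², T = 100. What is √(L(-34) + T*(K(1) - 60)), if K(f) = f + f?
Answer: 6*I*√129 ≈ 68.147*I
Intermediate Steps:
K(f) = 2*f
√(L(-34) + T*(K(1) - 60)) = √((-34)² + 100*(2*1 - 60)) = √(1156 + 100*(2 - 60)) = √(1156 + 100*(-58)) = √(1156 - 5800) = √(-4644) = 6*I*√129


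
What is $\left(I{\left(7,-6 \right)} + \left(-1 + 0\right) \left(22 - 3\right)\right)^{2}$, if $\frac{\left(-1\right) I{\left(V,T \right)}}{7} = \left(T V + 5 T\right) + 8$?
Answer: $184041$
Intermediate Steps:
$I{\left(V,T \right)} = -56 - 35 T - 7 T V$ ($I{\left(V,T \right)} = - 7 \left(\left(T V + 5 T\right) + 8\right) = - 7 \left(\left(5 T + T V\right) + 8\right) = - 7 \left(8 + 5 T + T V\right) = -56 - 35 T - 7 T V$)
$\left(I{\left(7,-6 \right)} + \left(-1 + 0\right) \left(22 - 3\right)\right)^{2} = \left(\left(-56 - -210 - \left(-42\right) 7\right) + \left(-1 + 0\right) \left(22 - 3\right)\right)^{2} = \left(\left(-56 + 210 + 294\right) - 19\right)^{2} = \left(448 - 19\right)^{2} = 429^{2} = 184041$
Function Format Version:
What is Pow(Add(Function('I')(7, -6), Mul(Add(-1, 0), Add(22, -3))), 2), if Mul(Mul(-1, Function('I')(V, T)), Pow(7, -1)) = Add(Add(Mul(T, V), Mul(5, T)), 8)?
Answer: 184041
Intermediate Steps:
Function('I')(V, T) = Add(-56, Mul(-35, T), Mul(-7, T, V)) (Function('I')(V, T) = Mul(-7, Add(Add(Mul(T, V), Mul(5, T)), 8)) = Mul(-7, Add(Add(Mul(5, T), Mul(T, V)), 8)) = Mul(-7, Add(8, Mul(5, T), Mul(T, V))) = Add(-56, Mul(-35, T), Mul(-7, T, V)))
Pow(Add(Function('I')(7, -6), Mul(Add(-1, 0), Add(22, -3))), 2) = Pow(Add(Add(-56, Mul(-35, -6), Mul(-7, -6, 7)), Mul(Add(-1, 0), Add(22, -3))), 2) = Pow(Add(Add(-56, 210, 294), Mul(-1, 19)), 2) = Pow(Add(448, -19), 2) = Pow(429, 2) = 184041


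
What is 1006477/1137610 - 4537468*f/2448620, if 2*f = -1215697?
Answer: 78440919399759313/69639364955 ≈ 1.1264e+6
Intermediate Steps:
f = -1215697/2 (f = (½)*(-1215697) = -1215697/2 ≈ -6.0785e+5)
1006477/1137610 - 4537468*f/2448620 = 1006477/1137610 - 4537468/(2448620/(-1215697/2)) = 1006477*(1/1137610) - 4537468/(2448620*(-2/1215697)) = 1006477/1137610 - 4537468/(-4897240/1215697) = 1006477/1137610 - 4537468*(-1215697/4897240) = 1006477/1137610 + 1379046558799/1224310 = 78440919399759313/69639364955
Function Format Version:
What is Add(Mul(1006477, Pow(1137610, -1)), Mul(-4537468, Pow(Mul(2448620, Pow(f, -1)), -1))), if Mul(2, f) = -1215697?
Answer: Rational(78440919399759313, 69639364955) ≈ 1.1264e+6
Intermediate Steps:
f = Rational(-1215697, 2) (f = Mul(Rational(1, 2), -1215697) = Rational(-1215697, 2) ≈ -6.0785e+5)
Add(Mul(1006477, Pow(1137610, -1)), Mul(-4537468, Pow(Mul(2448620, Pow(f, -1)), -1))) = Add(Mul(1006477, Pow(1137610, -1)), Mul(-4537468, Pow(Mul(2448620, Pow(Rational(-1215697, 2), -1)), -1))) = Add(Mul(1006477, Rational(1, 1137610)), Mul(-4537468, Pow(Mul(2448620, Rational(-2, 1215697)), -1))) = Add(Rational(1006477, 1137610), Mul(-4537468, Pow(Rational(-4897240, 1215697), -1))) = Add(Rational(1006477, 1137610), Mul(-4537468, Rational(-1215697, 4897240))) = Add(Rational(1006477, 1137610), Rational(1379046558799, 1224310)) = Rational(78440919399759313, 69639364955)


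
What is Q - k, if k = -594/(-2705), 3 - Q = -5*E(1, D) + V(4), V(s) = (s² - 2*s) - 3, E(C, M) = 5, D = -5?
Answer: 61621/2705 ≈ 22.780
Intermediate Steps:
V(s) = -3 + s² - 2*s
Q = 23 (Q = 3 - (-5*5 + (-3 + 4² - 2*4)) = 3 - (-25 + (-3 + 16 - 8)) = 3 - (-25 + 5) = 3 - 1*(-20) = 3 + 20 = 23)
k = 594/2705 (k = -594*(-1/2705) = 594/2705 ≈ 0.21959)
Q - k = 23 - 1*594/2705 = 23 - 594/2705 = 61621/2705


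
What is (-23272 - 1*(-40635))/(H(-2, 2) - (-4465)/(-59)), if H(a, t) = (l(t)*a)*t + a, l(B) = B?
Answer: -1024417/5055 ≈ -202.65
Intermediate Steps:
H(a, t) = a + a*t² (H(a, t) = (t*a)*t + a = (a*t)*t + a = a*t² + a = a + a*t²)
(-23272 - 1*(-40635))/(H(-2, 2) - (-4465)/(-59)) = (-23272 - 1*(-40635))/(-2*(1 + 2²) - (-4465)/(-59)) = (-23272 + 40635)/(-2*(1 + 4) - (-4465)*(-1)/59) = 17363/(-2*5 - 47*95/59) = 17363/(-10 - 4465/59) = 17363/(-5055/59) = 17363*(-59/5055) = -1024417/5055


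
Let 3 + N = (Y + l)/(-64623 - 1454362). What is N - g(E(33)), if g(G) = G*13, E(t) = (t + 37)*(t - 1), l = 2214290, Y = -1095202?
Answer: -44238519243/1518985 ≈ -29124.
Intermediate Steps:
E(t) = (-1 + t)*(37 + t) (E(t) = (37 + t)*(-1 + t) = (-1 + t)*(37 + t))
g(G) = 13*G
N = -5676043/1518985 (N = -3 + (-1095202 + 2214290)/(-64623 - 1454362) = -3 + 1119088/(-1518985) = -3 + 1119088*(-1/1518985) = -3 - 1119088/1518985 = -5676043/1518985 ≈ -3.7367)
N - g(E(33)) = -5676043/1518985 - 13*(-37 + 33**2 + 36*33) = -5676043/1518985 - 13*(-37 + 1089 + 1188) = -5676043/1518985 - 13*2240 = -5676043/1518985 - 1*29120 = -5676043/1518985 - 29120 = -44238519243/1518985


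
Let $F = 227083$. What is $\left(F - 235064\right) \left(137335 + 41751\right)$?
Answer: $-1429285366$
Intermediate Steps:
$\left(F - 235064\right) \left(137335 + 41751\right) = \left(227083 - 235064\right) \left(137335 + 41751\right) = \left(-7981\right) 179086 = -1429285366$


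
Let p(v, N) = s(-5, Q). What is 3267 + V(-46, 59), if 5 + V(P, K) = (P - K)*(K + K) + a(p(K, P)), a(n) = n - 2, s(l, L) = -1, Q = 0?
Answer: -9131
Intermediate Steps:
p(v, N) = -1
a(n) = -2 + n
V(P, K) = -8 + 2*K*(P - K) (V(P, K) = -5 + ((P - K)*(K + K) + (-2 - 1)) = -5 + ((P - K)*(2*K) - 3) = -5 + (2*K*(P - K) - 3) = -5 + (-3 + 2*K*(P - K)) = -8 + 2*K*(P - K))
3267 + V(-46, 59) = 3267 + (-8 - 2*59² + 2*59*(-46)) = 3267 + (-8 - 2*3481 - 5428) = 3267 + (-8 - 6962 - 5428) = 3267 - 12398 = -9131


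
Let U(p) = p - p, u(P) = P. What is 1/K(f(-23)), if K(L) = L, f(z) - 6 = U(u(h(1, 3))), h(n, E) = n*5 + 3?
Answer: 1/6 ≈ 0.16667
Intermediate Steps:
h(n, E) = 3 + 5*n (h(n, E) = 5*n + 3 = 3 + 5*n)
U(p) = 0
f(z) = 6 (f(z) = 6 + 0 = 6)
1/K(f(-23)) = 1/6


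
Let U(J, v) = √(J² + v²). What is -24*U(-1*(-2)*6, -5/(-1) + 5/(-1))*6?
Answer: -1728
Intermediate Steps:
-24*U(-1*(-2)*6, -5/(-1) + 5/(-1))*6 = -24*√((-1*(-2)*6)² + (-5/(-1) + 5/(-1))²)*6 = -24*√((2*6)² + (-5*(-1) + 5*(-1))²)*6 = -24*√(12² + (5 - 5)²)*6 = -24*√(144 + 0²)*6 = -24*√(144 + 0)*6 = -24*√144*6 = -24*12*6 = -288*6 = -1728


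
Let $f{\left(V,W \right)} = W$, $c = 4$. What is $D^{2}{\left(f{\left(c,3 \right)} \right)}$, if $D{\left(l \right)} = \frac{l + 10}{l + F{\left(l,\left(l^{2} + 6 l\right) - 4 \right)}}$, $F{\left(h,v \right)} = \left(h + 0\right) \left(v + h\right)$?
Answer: $\frac{169}{6561} \approx 0.025758$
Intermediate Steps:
$F{\left(h,v \right)} = h \left(h + v\right)$
$D{\left(l \right)} = \frac{10 + l}{l + l \left(-4 + l^{2} + 7 l\right)}$ ($D{\left(l \right)} = \frac{l + 10}{l + l \left(l - \left(4 - l^{2} - 6 l\right)\right)} = \frac{10 + l}{l + l \left(l + \left(-4 + l^{2} + 6 l\right)\right)} = \frac{10 + l}{l + l \left(-4 + l^{2} + 7 l\right)}$)
$D^{2}{\left(f{\left(c,3 \right)} \right)} = \left(\frac{10 + 3}{3 \left(-3 + 3^{2} + 7 \cdot 3\right)}\right)^{2} = \left(\frac{1}{3} \frac{1}{-3 + 9 + 21} \cdot 13\right)^{2} = \left(\frac{1}{3} \cdot \frac{1}{27} \cdot 13\right)^{2} = \left(\frac{13}{81}\right)^{2} = \frac{169}{6561}$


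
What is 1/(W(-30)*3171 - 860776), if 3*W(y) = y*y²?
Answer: -1/29399776 ≈ -3.4014e-8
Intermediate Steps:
W(y) = y³/3 (W(y) = (y*y²)/3 = y³/3)
1/(W(-30)*3171 - 860776) = 1/(((⅓)*(-30)³)*3171 - 860776) = 1/(((⅓)*(-27000))*3171 - 860776) = 1/(-9000*3171 - 860776) = 1/(-28539000 - 860776) = 1/(-29399776) = -1/29399776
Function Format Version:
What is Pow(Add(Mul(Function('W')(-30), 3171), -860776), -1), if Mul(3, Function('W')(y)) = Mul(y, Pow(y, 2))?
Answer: Rational(-1, 29399776) ≈ -3.4014e-8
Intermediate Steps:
Function('W')(y) = Mul(Rational(1, 3), Pow(y, 3)) (Function('W')(y) = Mul(Rational(1, 3), Mul(y, Pow(y, 2))) = Mul(Rational(1, 3), Pow(y, 3)))
Pow(Add(Mul(Function('W')(-30), 3171), -860776), -1) = Pow(Add(Mul(Mul(Rational(1, 3), Pow(-30, 3)), 3171), -860776), -1) = Pow(Add(Mul(Mul(Rational(1, 3), -27000), 3171), -860776), -1) = Pow(Add(Mul(-9000, 3171), -860776), -1) = Pow(Add(-28539000, -860776), -1) = Pow(-29399776, -1) = Rational(-1, 29399776)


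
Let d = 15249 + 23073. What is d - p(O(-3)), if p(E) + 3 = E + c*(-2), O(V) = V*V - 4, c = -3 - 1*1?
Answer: 38312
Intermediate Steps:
c = -4 (c = -3 - 1 = -4)
O(V) = -4 + V**2 (O(V) = V**2 - 4 = -4 + V**2)
p(E) = 5 + E (p(E) = -3 + (E - 4*(-2)) = -3 + (E + 8) = -3 + (8 + E) = 5 + E)
d = 38322
d - p(O(-3)) = 38322 - (5 + (-4 + (-3)**2)) = 38322 - (5 + (-4 + 9)) = 38322 - (5 + 5) = 38322 - 1*10 = 38322 - 10 = 38312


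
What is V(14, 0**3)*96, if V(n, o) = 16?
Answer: 1536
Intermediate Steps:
V(14, 0**3)*96 = 16*96 = 1536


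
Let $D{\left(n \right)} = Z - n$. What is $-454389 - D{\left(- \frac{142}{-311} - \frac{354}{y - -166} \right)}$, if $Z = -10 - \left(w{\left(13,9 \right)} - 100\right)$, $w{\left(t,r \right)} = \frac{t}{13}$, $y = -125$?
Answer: $- \frac{5795153250}{12751} \approx -4.5449 \cdot 10^{5}$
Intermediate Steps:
$w{\left(t,r \right)} = \frac{t}{13}$ ($w{\left(t,r \right)} = t \frac{1}{13} = \frac{t}{13}$)
$Z = 89$ ($Z = -10 - \left(\frac{1}{13} \cdot 13 - 100\right) = -10 - \left(1 - 100\right) = -10 - -99 = -10 + 99 = 89$)
$D{\left(n \right)} = 89 - n$
$-454389 - D{\left(- \frac{142}{-311} - \frac{354}{y - -166} \right)} = -454389 - \left(89 - \left(- \frac{142}{-311} - \frac{354}{-125 - -166}\right)\right) = -454389 - \left(89 - \left(\left(-142\right) \left(- \frac{1}{311}\right) - \frac{354}{-125 + 166}\right)\right) = -454389 - \left(89 - \left(\frac{142}{311} - \frac{354}{41}\right)\right) = -454389 - \left(89 - - \frac{104272}{12751}\right) = -454389 - \left(89 + \frac{104272}{12751}\right) = -454389 - \frac{1239111}{12751} = - \frac{5795153250}{12751}$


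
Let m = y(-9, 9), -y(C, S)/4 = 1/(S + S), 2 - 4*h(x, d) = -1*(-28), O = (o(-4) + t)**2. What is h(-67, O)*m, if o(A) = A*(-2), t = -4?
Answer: 13/9 ≈ 1.4444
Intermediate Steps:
o(A) = -2*A
O = 16 (O = (-2*(-4) - 4)**2 = (8 - 4)**2 = 4**2 = 16)
h(x, d) = -13/2 (h(x, d) = 1/2 - (-1)*(-28)/4 = 1/2 - 1/4*28 = 1/2 - 7 = -13/2)
y(C, S) = -2/S (y(C, S) = -4/(S + S) = -4*1/(2*S) = -2/S)
m = -2/9 ≈ -0.22222
h(-67, O)*m = -13/2*(-2/9) = 13/9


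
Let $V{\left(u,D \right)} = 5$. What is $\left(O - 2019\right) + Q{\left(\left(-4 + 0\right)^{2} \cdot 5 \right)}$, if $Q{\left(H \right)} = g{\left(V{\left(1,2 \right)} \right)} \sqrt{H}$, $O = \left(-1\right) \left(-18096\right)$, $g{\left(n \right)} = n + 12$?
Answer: $16077 + 68 \sqrt{5} \approx 16229.0$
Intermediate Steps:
$g{\left(n \right)} = 12 + n$
$O = 18096$
$Q{\left(H \right)} = 17 \sqrt{H}$ ($Q{\left(H \right)} = \left(12 + 5\right) \sqrt{H} = 17 \sqrt{H}$)
$\left(O - 2019\right) + Q{\left(\left(-4 + 0\right)^{2} \cdot 5 \right)} = \left(18096 - 2019\right) + 17 \sqrt{\left(-4 + 0\right)^{2} \cdot 5} = 16077 + 17 \sqrt{\left(-4\right)^{2} \cdot 5} = 16077 + 17 \sqrt{16 \cdot 5} = 16077 + 17 \sqrt{80} = 16077 + 17 \cdot 4 \sqrt{5} = 16077 + 68 \sqrt{5}$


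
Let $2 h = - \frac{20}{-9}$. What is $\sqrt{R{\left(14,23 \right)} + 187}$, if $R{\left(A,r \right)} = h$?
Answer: $\frac{\sqrt{1693}}{3} \approx 13.715$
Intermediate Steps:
$h = \frac{10}{9}$ ($h = \frac{\left(-20\right) \frac{1}{-9}}{2} = \frac{\left(-20\right) \left(- \frac{1}{9}\right)}{2} = \frac{1}{2} \cdot \frac{20}{9} = \frac{10}{9} \approx 1.1111$)
$R{\left(A,r \right)} = \frac{10}{9}$
$\sqrt{R{\left(14,23 \right)} + 187} = \sqrt{\frac{10}{9} + 187} = \sqrt{\frac{1693}{9}} = \frac{\sqrt{1693}}{3}$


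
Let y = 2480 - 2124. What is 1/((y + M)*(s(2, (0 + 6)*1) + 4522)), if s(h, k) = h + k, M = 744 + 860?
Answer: 1/8878800 ≈ 1.1263e-7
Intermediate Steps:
y = 356
M = 1604
1/((y + M)*(s(2, (0 + 6)*1) + 4522)) = 1/((356 + 1604)*((2 + (0 + 6)*1) + 4522)) = 1/(1960*((2 + 6*1) + 4522)) = 1/(1960*((2 + 6) + 4522)) = 1/(1960*(8 + 4522)) = 1/(1960*4530) = 1/8878800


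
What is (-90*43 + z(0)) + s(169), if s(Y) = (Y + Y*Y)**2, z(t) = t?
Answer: 825409030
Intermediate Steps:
s(Y) = (Y + Y**2)**2
(-90*43 + z(0)) + s(169) = (-90*43 + 0) + 169**2*(1 + 169)**2 = (-3870 + 0) + 28561*170**2 = -3870 + 28561*28900 = -3870 + 825412900 = 825409030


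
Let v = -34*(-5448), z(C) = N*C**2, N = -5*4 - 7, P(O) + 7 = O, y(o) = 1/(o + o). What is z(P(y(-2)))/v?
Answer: -7569/987904 ≈ -0.0076617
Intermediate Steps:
y(o) = 1/(2*o)
P(O) = -7 + O
N = -27 (N = -20 - 7 = -27)
z(C) = -27*C**2
v = 185232
z(P(y(-2)))/v = -27*(-7 + (1/2)/(-2))**2/185232 = -27*(-7 + (1/2)*(-1/2))**2*(1/185232) = -27*(-7 - 1/4)**2*(1/185232) = -27*(-29/4)**2*(1/185232) = -27*841/16*(1/185232) = -22707/16*1/185232 = -7569/987904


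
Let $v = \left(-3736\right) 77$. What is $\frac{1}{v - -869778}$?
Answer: $\frac{1}{582106} \approx 1.7179 \cdot 10^{-6}$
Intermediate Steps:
$v = -287672$
$\frac{1}{v - -869778} = \frac{1}{-287672 - -869778} = \frac{1}{-287672 + 869778} = \frac{1}{582106}$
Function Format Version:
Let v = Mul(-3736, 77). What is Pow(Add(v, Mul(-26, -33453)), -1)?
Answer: Rational(1, 582106) ≈ 1.7179e-6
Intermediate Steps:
v = -287672
Pow(Add(v, Mul(-26, -33453)), -1) = Pow(Add(-287672, Mul(-26, -33453)), -1) = Pow(Add(-287672, 869778), -1) = Pow(582106, -1) = Rational(1, 582106)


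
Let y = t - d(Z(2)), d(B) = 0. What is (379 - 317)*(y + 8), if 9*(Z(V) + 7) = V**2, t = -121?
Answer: -7006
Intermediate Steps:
Z(V) = -7 + V**2/9
y = -121 (y = -121 - 1*0 = -121 + 0 = -121)
(379 - 317)*(y + 8) = (379 - 317)*(-121 + 8) = 62*(-113) = -7006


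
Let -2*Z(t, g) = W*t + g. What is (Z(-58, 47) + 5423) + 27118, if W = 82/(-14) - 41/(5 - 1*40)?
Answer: 2266713/70 ≈ 32382.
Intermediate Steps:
W = -164/35 (W = 82*(-1/14) - 41/(5 - 40) = -41/7 - 41/(-35) = -41/7 - 41*(-1/35) = -41/7 + 41/35 = -164/35 ≈ -4.6857)
Z(t, g) = -g/2 + 82*t/35 (Z(t, g) = -(-164*t/35 + g)/2 = -(g - 164*t/35)/2 = -g/2 + 82*t/35)
(Z(-58, 47) + 5423) + 27118 = ((-1/2*47 + (82/35)*(-58)) + 5423) + 27118 = ((-47/2 - 4756/35) + 5423) + 27118 = (-11157/70 + 5423) + 27118 = 368453/70 + 27118 = 2266713/70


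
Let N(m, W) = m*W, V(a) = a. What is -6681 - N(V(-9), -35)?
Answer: -6996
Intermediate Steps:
N(m, W) = W*m
-6681 - N(V(-9), -35) = -6681 - (-35)*(-9) = -6681 - 1*315 = -6681 - 315 = -6996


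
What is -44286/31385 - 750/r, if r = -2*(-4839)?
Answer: -75356443/50624005 ≈ -1.4886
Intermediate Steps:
r = 9678
-44286/31385 - 750/r = -44286/31385 - 750/9678 = -44286*1/31385 - 750*1/9678 = -44286/31385 - 125/1613 = -75356443/50624005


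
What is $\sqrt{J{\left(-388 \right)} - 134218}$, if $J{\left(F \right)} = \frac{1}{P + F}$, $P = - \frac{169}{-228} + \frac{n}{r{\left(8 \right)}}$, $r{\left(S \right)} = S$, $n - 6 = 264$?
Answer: $\frac{i \sqrt{2179821162142}}{4030} \approx 366.36 i$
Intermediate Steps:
$n = 270$ ($n = 6 + 264 = 270$)
$P = \frac{1966}{57}$ ($P = - \frac{169}{-228} + \frac{270}{8} = \left(-169\right) \left(- \frac{1}{228}\right) + 270 \cdot \frac{1}{8} = \frac{169}{228} + \frac{135}{4} = \frac{1966}{57} \approx 34.491$)
$J{\left(F \right)} = \frac{1}{\frac{1966}{57} + F}$
$\sqrt{J{\left(-388 \right)} - 134218} = \sqrt{\frac{57}{1966 + 57 \left(-388\right)} - 134218} = \sqrt{\frac{57}{1966 - 22116} - 134218} = \sqrt{\frac{57}{-20150} - 134218} = \sqrt{57 \left(- \frac{1}{20150}\right) - 134218} = \sqrt{- \frac{57}{20150} - 134218} = \sqrt{- \frac{2704492757}{20150}} = \frac{i \sqrt{2179821162142}}{4030}$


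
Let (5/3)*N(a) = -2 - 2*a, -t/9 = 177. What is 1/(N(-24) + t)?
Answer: -5/7827 ≈ -0.00063881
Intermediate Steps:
t = -1593 (t = -9*177 = -1593)
N(a) = -6/5 - 6*a/5 (N(a) = 3*(-2 - 2*a)/5 = -6/5 - 6*a/5)
1/(N(-24) + t) = 1/((-6/5 - 6/5*(-24)) - 1593) = 1/((-6/5 + 144/5) - 1593) = 1/(138/5 - 1593) = 1/(-7827/5) = -5/7827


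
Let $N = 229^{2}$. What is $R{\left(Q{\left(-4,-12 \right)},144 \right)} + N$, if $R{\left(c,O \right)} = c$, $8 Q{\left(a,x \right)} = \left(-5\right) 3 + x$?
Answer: $\frac{419501}{8} \approx 52438.0$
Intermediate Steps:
$Q{\left(a,x \right)} = - \frac{15}{8} + \frac{x}{8}$ ($Q{\left(a,x \right)} = \frac{\left(-5\right) 3 + x}{8} = \frac{-15 + x}{8} = - \frac{15}{8} + \frac{x}{8}$)
$N = 52441$
$R{\left(Q{\left(-4,-12 \right)},144 \right)} + N = \left(- \frac{15}{8} + \frac{1}{8} \left(-12\right)\right) + 52441 = \left(- \frac{15}{8} - \frac{3}{2}\right) + 52441 = - \frac{27}{8} + 52441 = \frac{419501}{8}$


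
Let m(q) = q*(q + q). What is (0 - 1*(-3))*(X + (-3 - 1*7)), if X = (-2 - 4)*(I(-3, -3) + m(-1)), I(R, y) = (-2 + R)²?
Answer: -516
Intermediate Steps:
m(q) = 2*q² (m(q) = q*(2*q) = 2*q²)
X = -162 (X = (-2 - 4)*((-2 - 3)² + 2*(-1)²) = -6*((-5)² + 2*1) = -6*(25 + 2) = -6*27 = -162)
(0 - 1*(-3))*(X + (-3 - 1*7)) = (0 - 1*(-3))*(-162 + (-3 - 1*7)) = (0 + 3)*(-162 + (-3 - 7)) = 3*(-162 - 10) = 3*(-172) = -516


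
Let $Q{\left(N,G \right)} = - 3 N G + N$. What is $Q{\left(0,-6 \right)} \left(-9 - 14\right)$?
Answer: $0$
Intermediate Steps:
$Q{\left(N,G \right)} = N - 3 G N$ ($Q{\left(N,G \right)} = - 3 G N + N = N - 3 G N$)
$Q{\left(0,-6 \right)} \left(-9 - 14\right) = 0 \left(1 - -18\right) \left(-9 - 14\right) = 0 \left(1 + 18\right) \left(-23\right) = 0 \cdot 19 \left(-23\right) = 0 \left(-23\right) = 0$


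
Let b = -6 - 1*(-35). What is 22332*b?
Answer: 647628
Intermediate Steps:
b = 29 (b = -6 + 35 = 29)
22332*b = 22332*29 = 647628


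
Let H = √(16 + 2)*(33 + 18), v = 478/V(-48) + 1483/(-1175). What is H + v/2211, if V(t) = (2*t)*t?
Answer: -3136007/5985619200 + 153*√2 ≈ 216.37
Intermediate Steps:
V(t) = 2*t²
v = -3136007/2707200 (v = 478/((2*(-48)²)) + 1483/(-1175) = 478/((2*2304)) + 1483*(-1/1175) = 478/4608 - 1483/1175 = 478*(1/4608) - 1483/1175 = 239/2304 - 1483/1175 = -3136007/2707200 ≈ -1.1584)
H = 153*√2 (H = √18*51 = (3*√2)*51 = 153*√2 ≈ 216.37)
H + v/2211 = 153*√2 - 3136007/2707200/2211 = 153*√2 - 3136007/2707200*1/2211 = 153*√2 - 3136007/5985619200 = -3136007/5985619200 + 153*√2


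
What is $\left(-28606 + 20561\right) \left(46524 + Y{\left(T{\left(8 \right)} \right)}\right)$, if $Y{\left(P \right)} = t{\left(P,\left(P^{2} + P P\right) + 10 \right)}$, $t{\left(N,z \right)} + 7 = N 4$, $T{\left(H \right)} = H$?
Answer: $-374486705$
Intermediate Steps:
$t{\left(N,z \right)} = -7 + 4 N$ ($t{\left(N,z \right)} = -7 + N 4 = -7 + 4 N$)
$Y{\left(P \right)} = -7 + 4 P$
$\left(-28606 + 20561\right) \left(46524 + Y{\left(T{\left(8 \right)} \right)}\right) = \left(-28606 + 20561\right) \left(46524 + \left(-7 + 4 \cdot 8\right)\right) = - 8045 \left(46524 + \left(-7 + 32\right)\right) = - 8045 \left(46524 + 25\right) = \left(-8045\right) 46549 = -374486705$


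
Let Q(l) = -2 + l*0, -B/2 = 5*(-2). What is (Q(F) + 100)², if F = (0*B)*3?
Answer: 9604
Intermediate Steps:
B = 20 (B = -10*(-2) = -2*(-10) = 20)
F = 0 (F = (0*20)*3 = 0*3 = 0)
Q(l) = -2 (Q(l) = -2 + 0 = -2)
(Q(F) + 100)² = (-2 + 100)² = 98² = 9604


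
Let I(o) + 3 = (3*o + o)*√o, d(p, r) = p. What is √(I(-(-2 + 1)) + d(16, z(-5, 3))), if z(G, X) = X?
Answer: √17 ≈ 4.1231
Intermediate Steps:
I(o) = -3 + 4*o^(3/2) (I(o) = -3 + (3*o + o)*√o = -3 + (4*o)*√o = -3 + 4*o^(3/2))
√(I(-(-2 + 1)) + d(16, z(-5, 3))) = √((-3 + 4*(-(-2 + 1))^(3/2)) + 16) = √((-3 + 4*(-1*(-1))^(3/2)) + 16) = √((-3 + 4*1^(3/2)) + 16) = √((-3 + 4*1) + 16) = √((-3 + 4) + 16) = √(1 + 16) = √17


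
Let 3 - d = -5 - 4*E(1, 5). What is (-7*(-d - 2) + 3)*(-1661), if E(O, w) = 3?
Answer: -260777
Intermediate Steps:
d = 20 (d = 3 - (-5 - 4*3) = 3 - (-5 - 12) = 3 - 1*(-17) = 3 + 17 = 20)
(-7*(-d - 2) + 3)*(-1661) = (-7*(-1*20 - 2) + 3)*(-1661) = (-7*(-20 - 2) + 3)*(-1661) = (-7*(-22) + 3)*(-1661) = (154 + 3)*(-1661) = 157*(-1661) = -260777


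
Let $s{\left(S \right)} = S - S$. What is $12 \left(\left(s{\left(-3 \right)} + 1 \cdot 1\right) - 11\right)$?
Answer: $-120$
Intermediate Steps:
$s{\left(S \right)} = 0$
$12 \left(\left(s{\left(-3 \right)} + 1 \cdot 1\right) - 11\right) = 12 \left(\left(0 + 1 \cdot 1\right) - 11\right) = 12 \left(\left(0 + 1\right) - 11\right) = 12 \left(1 - 11\right) = 12 \left(-10\right) = -120$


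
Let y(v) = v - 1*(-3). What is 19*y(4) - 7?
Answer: 126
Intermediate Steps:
y(v) = 3 + v (y(v) = v + 3 = 3 + v)
19*y(4) - 7 = 19*(3 + 4) - 7 = 19*7 - 7 = 133 - 7 = 126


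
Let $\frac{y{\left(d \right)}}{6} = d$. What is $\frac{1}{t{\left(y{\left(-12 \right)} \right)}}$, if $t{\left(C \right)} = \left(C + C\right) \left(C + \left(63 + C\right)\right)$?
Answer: $\frac{1}{11664} \approx 8.5734 \cdot 10^{-5}$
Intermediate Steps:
$y{\left(d \right)} = 6 d$
$t{\left(C \right)} = 2 C \left(63 + 2 C\right)$
$\frac{1}{t{\left(y{\left(-12 \right)} \right)}} = \frac{1}{2 \cdot 6 \left(-12\right) \left(63 + 2 \cdot 6 \left(-12\right)\right)} = \frac{1}{2 \left(-72\right) \left(63 + 2 \left(-72\right)\right)} = \frac{1}{2 \left(-72\right) \left(63 - 144\right)} = \frac{1}{2 \left(-72\right) \left(-81\right)} = \frac{1}{11664}$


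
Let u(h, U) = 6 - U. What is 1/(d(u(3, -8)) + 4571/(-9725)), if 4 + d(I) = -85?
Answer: -9725/870096 ≈ -0.011177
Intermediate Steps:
d(I) = -89 (d(I) = -4 - 85 = -89)
1/(d(u(3, -8)) + 4571/(-9725)) = 1/(-89 + 4571/(-9725)) = 1/(-89 + 4571*(-1/9725)) = 1/(-89 - 4571/9725) = 1/(-870096/9725) = -9725/870096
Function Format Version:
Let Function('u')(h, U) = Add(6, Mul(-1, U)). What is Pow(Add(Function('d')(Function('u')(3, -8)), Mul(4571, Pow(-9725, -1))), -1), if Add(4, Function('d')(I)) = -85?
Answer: Rational(-9725, 870096) ≈ -0.011177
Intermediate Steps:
Function('d')(I) = -89 (Function('d')(I) = Add(-4, -85) = -89)
Pow(Add(Function('d')(Function('u')(3, -8)), Mul(4571, Pow(-9725, -1))), -1) = Pow(Add(-89, Mul(4571, Pow(-9725, -1))), -1) = Pow(Add(-89, Mul(4571, Rational(-1, 9725))), -1) = Pow(Add(-89, Rational(-4571, 9725)), -1) = Pow(Rational(-870096, 9725), -1) = Rational(-9725, 870096)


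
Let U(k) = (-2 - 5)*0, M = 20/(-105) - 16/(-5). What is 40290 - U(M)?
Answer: 40290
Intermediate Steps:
M = 316/105 (M = 20*(-1/105) - 16*(-⅕) = -4/21 + 16/5 = 316/105 ≈ 3.0095)
U(k) = 0 (U(k) = -7*0 = 0)
40290 - U(M) = 40290 - 1*0 = 40290 + 0 = 40290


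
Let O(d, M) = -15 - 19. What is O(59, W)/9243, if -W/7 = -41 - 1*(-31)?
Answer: -34/9243 ≈ -0.0036785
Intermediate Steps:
W = 70 (W = -7*(-41 - 1*(-31)) = -7*(-41 + 31) = -7*(-10) = 70)
O(d, M) = -34
O(59, W)/9243 = -34/9243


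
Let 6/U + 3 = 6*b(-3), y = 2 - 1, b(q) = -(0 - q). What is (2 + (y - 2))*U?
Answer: -2/7 ≈ -0.28571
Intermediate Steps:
b(q) = q (b(q) = -(-1)*q = q)
y = 1
U = -2/7 (U = 6/(-3 + 6*(-3)) = 6/(-3 - 18) = 6/(-21) = 6*(-1/21) = -2/7 ≈ -0.28571)
(2 + (y - 2))*U = (2 + (1 - 2))*(-2/7) = (2 - 1)*(-2/7) = 1*(-2/7) = -2/7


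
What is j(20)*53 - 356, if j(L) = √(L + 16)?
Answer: -38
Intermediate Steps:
j(L) = √(16 + L)
j(20)*53 - 356 = √(16 + 20)*53 - 356 = √36*53 - 356 = 6*53 - 356 = 318 - 356 = -38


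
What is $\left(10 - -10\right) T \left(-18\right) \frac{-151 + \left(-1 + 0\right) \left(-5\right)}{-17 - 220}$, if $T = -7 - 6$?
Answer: $\frac{227760}{79} \approx 2883.0$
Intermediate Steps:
$T = -13$
$\left(10 - -10\right) T \left(-18\right) \frac{-151 + \left(-1 + 0\right) \left(-5\right)}{-17 - 220} = \left(10 - -10\right) \left(-13\right) \left(-18\right) \frac{-151 + \left(-1 + 0\right) \left(-5\right)}{-17 - 220} = \left(10 + 10\right) \left(-13\right) \left(-18\right) \frac{-151 - -5}{-237} = 20 \left(-13\right) \left(-18\right) \left(-151 + 5\right) \left(- \frac{1}{237}\right) = \left(-260\right) \left(-18\right) \left(\left(-146\right) \left(- \frac{1}{237}\right)\right) = 4680 \cdot \frac{146}{237} = \frac{227760}{79}$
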